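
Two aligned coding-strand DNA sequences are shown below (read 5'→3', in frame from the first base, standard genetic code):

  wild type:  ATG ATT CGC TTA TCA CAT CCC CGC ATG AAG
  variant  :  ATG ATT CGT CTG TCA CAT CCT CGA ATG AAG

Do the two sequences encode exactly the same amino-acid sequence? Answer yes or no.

yes

Codon 1: ATG Met / ATG Met — identical.
Codon 2: ATT Ile / ATT Ile — identical.
Codon 3: CGC Arg / CGT Arg — synonymous.
Codon 4: TTA Leu / CTG Leu — synonymous.
Codon 5: TCA Ser / TCA Ser — identical.
Codon 6: CAT His / CAT His — identical.
Codon 7: CCC Pro / CCT Pro — synonymous.
Codon 8: CGC Arg / CGA Arg — synonymous.
Codon 9: ATG Met / ATG Met — identical.
Codon 10: AAG Lys / AAG Lys — identical.
Nonsynonymous differences: 0 → same protein.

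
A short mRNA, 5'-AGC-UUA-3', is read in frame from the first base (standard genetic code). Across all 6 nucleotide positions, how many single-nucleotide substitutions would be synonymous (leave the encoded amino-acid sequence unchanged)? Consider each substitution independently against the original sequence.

3

Codon 1 (AGC, Ser): 1 synonymous substitution.
Codon 2 (UUA, Leu): 2 synonymous substitutions.
Total: 1 + 2 = 3.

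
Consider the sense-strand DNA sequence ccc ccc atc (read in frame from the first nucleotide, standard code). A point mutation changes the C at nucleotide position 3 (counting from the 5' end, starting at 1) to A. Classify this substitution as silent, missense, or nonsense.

Position 3 falls in codon 1: CCC → Pro.
After the substitution the codon is CCA → Pro.
Both encode Pro, so the change is synonymous.

silent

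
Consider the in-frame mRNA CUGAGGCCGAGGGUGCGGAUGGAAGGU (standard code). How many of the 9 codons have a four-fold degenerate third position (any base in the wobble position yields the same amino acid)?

5

Codon 1 CUG (Leu): third position 4-fold.
Codon 2 AGG (Arg): third position 2-fold.
Codon 3 CCG (Pro): third position 4-fold.
Codon 4 AGG (Arg): third position 2-fold.
Codon 5 GUG (Val): third position 4-fold.
Codon 6 CGG (Arg): third position 4-fold.
Codon 7 AUG (Met): third position 1-fold.
Codon 8 GAA (Glu): third position 2-fold.
Codon 9 GGU (Gly): third position 4-fold.
Four-fold degenerate third positions: 5.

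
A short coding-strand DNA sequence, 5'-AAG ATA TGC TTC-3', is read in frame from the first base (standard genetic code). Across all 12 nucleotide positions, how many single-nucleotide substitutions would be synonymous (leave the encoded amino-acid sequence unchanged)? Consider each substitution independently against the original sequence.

5

Codon 1 (AAG, Lys): 1 synonymous substitution.
Codon 2 (ATA, Ile): 2 synonymous substitutions.
Codon 3 (TGC, Cys): 1 synonymous substitution.
Codon 4 (TTC, Phe): 1 synonymous substitution.
Total: 1 + 2 + 1 + 1 = 5.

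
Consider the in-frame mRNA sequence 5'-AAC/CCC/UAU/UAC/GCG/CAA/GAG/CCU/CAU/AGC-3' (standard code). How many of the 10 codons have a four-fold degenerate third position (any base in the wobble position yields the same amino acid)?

3

Codon 1 AAC (Asn): third position 2-fold.
Codon 2 CCC (Pro): third position 4-fold.
Codon 3 UAU (Tyr): third position 2-fold.
Codon 4 UAC (Tyr): third position 2-fold.
Codon 5 GCG (Ala): third position 4-fold.
Codon 6 CAA (Gln): third position 2-fold.
Codon 7 GAG (Glu): third position 2-fold.
Codon 8 CCU (Pro): third position 4-fold.
Codon 9 CAU (His): third position 2-fold.
Codon 10 AGC (Ser): third position 2-fold.
Four-fold degenerate third positions: 3.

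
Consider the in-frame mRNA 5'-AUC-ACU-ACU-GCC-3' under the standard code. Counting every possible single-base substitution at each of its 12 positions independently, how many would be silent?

11

Codon 1 (AUC, Ile): 2 synonymous substitutions.
Codon 2 (ACU, Thr): 3 synonymous substitutions.
Codon 3 (ACU, Thr): 3 synonymous substitutions.
Codon 4 (GCC, Ala): 3 synonymous substitutions.
Total: 2 + 3 + 3 + 3 = 11.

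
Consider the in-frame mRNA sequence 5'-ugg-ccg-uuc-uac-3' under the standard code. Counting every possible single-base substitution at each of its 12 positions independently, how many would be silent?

Codon 1 (UGG, Trp): 0 synonymous substitutions.
Codon 2 (CCG, Pro): 3 synonymous substitutions.
Codon 3 (UUC, Phe): 1 synonymous substitution.
Codon 4 (UAC, Tyr): 1 synonymous substitution.
Total: 0 + 3 + 1 + 1 = 5.

5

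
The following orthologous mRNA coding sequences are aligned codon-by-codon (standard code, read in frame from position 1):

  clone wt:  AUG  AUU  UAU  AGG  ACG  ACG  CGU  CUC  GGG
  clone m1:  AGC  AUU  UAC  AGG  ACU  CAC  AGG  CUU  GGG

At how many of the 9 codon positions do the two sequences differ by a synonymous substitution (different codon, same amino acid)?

Codon 1: AUG Met / AGC Ser — nonsynonymous.
Codon 2: AUU Ile / AUU Ile — identical.
Codon 3: UAU Tyr / UAC Tyr — synonymous.
Codon 4: AGG Arg / AGG Arg — identical.
Codon 5: ACG Thr / ACU Thr — synonymous.
Codon 6: ACG Thr / CAC His — nonsynonymous.
Codon 7: CGU Arg / AGG Arg — synonymous.
Codon 8: CUC Leu / CUU Leu — synonymous.
Codon 9: GGG Gly / GGG Gly — identical.
Synonymous differences: 4.

4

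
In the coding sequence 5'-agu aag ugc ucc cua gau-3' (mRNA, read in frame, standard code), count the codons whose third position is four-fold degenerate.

Codon 1 AGU (Ser): third position 2-fold.
Codon 2 AAG (Lys): third position 2-fold.
Codon 3 UGC (Cys): third position 2-fold.
Codon 4 UCC (Ser): third position 4-fold.
Codon 5 CUA (Leu): third position 4-fold.
Codon 6 GAU (Asp): third position 2-fold.
Four-fold degenerate third positions: 2.

2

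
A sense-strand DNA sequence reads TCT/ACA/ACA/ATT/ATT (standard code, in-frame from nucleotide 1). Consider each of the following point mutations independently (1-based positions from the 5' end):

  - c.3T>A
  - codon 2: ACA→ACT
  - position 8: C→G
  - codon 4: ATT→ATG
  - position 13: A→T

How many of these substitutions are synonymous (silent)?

2

Codon 1: TCT (Ser) → TCA (Ser) — synonymous.
Codon 2: ACA (Thr) → ACT (Thr) — synonymous.
Codon 3: ACA (Thr) → AGA (Arg) — missense.
Codon 4: ATT (Ile) → ATG (Met) — missense.
Codon 5: ATT (Ile) → TTT (Phe) — missense.
Synonymous: 2 of 5.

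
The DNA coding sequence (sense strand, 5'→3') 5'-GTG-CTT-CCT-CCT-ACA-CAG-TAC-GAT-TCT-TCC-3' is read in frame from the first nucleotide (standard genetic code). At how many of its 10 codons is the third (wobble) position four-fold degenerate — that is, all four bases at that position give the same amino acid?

7

Codon 1 GTG (Val): third position 4-fold.
Codon 2 CTT (Leu): third position 4-fold.
Codon 3 CCT (Pro): third position 4-fold.
Codon 4 CCT (Pro): third position 4-fold.
Codon 5 ACA (Thr): third position 4-fold.
Codon 6 CAG (Gln): third position 2-fold.
Codon 7 TAC (Tyr): third position 2-fold.
Codon 8 GAT (Asp): third position 2-fold.
Codon 9 TCT (Ser): third position 4-fold.
Codon 10 TCC (Ser): third position 4-fold.
Four-fold degenerate third positions: 7.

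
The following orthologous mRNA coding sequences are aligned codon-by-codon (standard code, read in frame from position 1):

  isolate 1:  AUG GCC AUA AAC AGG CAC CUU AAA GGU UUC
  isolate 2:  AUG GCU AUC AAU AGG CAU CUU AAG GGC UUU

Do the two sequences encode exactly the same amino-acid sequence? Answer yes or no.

yes

Codon 1: AUG Met / AUG Met — identical.
Codon 2: GCC Ala / GCU Ala — synonymous.
Codon 3: AUA Ile / AUC Ile — synonymous.
Codon 4: AAC Asn / AAU Asn — synonymous.
Codon 5: AGG Arg / AGG Arg — identical.
Codon 6: CAC His / CAU His — synonymous.
Codon 7: CUU Leu / CUU Leu — identical.
Codon 8: AAA Lys / AAG Lys — synonymous.
Codon 9: GGU Gly / GGC Gly — synonymous.
Codon 10: UUC Phe / UUU Phe — synonymous.
Nonsynonymous differences: 0 → same protein.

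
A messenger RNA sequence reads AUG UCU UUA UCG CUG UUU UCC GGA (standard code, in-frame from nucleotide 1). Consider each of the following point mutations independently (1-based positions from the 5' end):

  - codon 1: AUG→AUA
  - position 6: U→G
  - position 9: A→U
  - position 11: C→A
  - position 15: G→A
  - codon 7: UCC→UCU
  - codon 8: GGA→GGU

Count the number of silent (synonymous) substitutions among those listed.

4

Codon 1: AUG (Met) → AUA (Ile) — missense.
Codon 2: UCU (Ser) → UCG (Ser) — synonymous.
Codon 3: UUA (Leu) → UUU (Phe) — missense.
Codon 4: UCG (Ser) → UAG (Stop) — nonsense.
Codon 5: CUG (Leu) → CUA (Leu) — synonymous.
Codon 7: UCC (Ser) → UCU (Ser) — synonymous.
Codon 8: GGA (Gly) → GGU (Gly) — synonymous.
Synonymous: 4 of 7.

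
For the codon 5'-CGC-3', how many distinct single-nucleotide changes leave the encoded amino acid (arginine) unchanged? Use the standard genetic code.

3

Position 1: none → 0 synonymous.
Position 2: none → 0 synonymous.
Position 3: CGU, CGA, CGG → 3 synonymous.
Total: 0 + 0 + 3 = 3.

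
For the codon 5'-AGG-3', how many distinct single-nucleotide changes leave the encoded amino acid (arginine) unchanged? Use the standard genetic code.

Position 1: CGG → 1 synonymous.
Position 2: none → 0 synonymous.
Position 3: AGA → 1 synonymous.
Total: 1 + 0 + 1 = 2.

2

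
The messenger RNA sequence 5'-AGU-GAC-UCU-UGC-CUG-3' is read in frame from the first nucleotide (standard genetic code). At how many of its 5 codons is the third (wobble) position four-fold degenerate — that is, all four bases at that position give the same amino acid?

Codon 1 AGU (Ser): third position 2-fold.
Codon 2 GAC (Asp): third position 2-fold.
Codon 3 UCU (Ser): third position 4-fold.
Codon 4 UGC (Cys): third position 2-fold.
Codon 5 CUG (Leu): third position 4-fold.
Four-fold degenerate third positions: 2.

2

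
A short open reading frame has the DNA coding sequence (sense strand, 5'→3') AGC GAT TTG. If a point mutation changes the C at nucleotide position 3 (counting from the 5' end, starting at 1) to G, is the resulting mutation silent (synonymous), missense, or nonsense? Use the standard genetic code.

Position 3 falls in codon 1: AGC → Ser.
After the substitution the codon is AGG → Arg.
Ser ≠ Arg, so this is a missense mutation.

missense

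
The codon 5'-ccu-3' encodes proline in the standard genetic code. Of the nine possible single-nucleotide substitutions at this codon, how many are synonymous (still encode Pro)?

3

Position 1: none → 0 synonymous.
Position 2: none → 0 synonymous.
Position 3: CCC, CCA, CCG → 3 synonymous.
Total: 0 + 0 + 3 = 3.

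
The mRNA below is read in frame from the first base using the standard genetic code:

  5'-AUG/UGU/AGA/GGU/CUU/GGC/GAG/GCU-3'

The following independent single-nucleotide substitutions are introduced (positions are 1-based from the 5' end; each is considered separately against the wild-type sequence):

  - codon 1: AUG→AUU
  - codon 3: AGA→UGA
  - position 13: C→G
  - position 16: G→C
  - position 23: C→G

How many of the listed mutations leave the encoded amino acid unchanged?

0

Codon 1: AUG (Met) → AUU (Ile) — missense.
Codon 3: AGA (Arg) → UGA (Stop) — nonsense.
Codon 5: CUU (Leu) → GUU (Val) — missense.
Codon 6: GGC (Gly) → CGC (Arg) — missense.
Codon 8: GCU (Ala) → GGU (Gly) — missense.
Synonymous: 0 of 5.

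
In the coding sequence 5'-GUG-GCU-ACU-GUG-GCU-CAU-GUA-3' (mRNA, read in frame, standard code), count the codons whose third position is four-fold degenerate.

Codon 1 GUG (Val): third position 4-fold.
Codon 2 GCU (Ala): third position 4-fold.
Codon 3 ACU (Thr): third position 4-fold.
Codon 4 GUG (Val): third position 4-fold.
Codon 5 GCU (Ala): third position 4-fold.
Codon 6 CAU (His): third position 2-fold.
Codon 7 GUA (Val): third position 4-fold.
Four-fold degenerate third positions: 6.

6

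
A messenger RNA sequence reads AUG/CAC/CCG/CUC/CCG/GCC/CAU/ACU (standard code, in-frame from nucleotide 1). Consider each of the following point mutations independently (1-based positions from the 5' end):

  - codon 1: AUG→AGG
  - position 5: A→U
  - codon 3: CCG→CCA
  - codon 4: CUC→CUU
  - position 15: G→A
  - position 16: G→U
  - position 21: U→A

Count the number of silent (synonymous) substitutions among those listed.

3

Codon 1: AUG (Met) → AGG (Arg) — missense.
Codon 2: CAC (His) → CUC (Leu) — missense.
Codon 3: CCG (Pro) → CCA (Pro) — synonymous.
Codon 4: CUC (Leu) → CUU (Leu) — synonymous.
Codon 5: CCG (Pro) → CCA (Pro) — synonymous.
Codon 6: GCC (Ala) → UCC (Ser) — missense.
Codon 7: CAU (His) → CAA (Gln) — missense.
Synonymous: 3 of 7.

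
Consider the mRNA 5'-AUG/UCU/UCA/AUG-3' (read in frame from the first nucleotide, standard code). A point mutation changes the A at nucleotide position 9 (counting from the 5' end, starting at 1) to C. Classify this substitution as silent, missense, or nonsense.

Position 9 falls in codon 3: UCA → Ser.
After the substitution the codon is UCC → Ser.
Both encode Ser, so the change is synonymous.

silent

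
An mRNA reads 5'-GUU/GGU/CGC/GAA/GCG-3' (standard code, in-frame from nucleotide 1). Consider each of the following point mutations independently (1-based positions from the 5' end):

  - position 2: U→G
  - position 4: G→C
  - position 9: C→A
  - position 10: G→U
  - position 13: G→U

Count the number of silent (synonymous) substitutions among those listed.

Codon 1: GUU (Val) → GGU (Gly) — missense.
Codon 2: GGU (Gly) → CGU (Arg) — missense.
Codon 3: CGC (Arg) → CGA (Arg) — synonymous.
Codon 4: GAA (Glu) → UAA (Stop) — nonsense.
Codon 5: GCG (Ala) → UCG (Ser) — missense.
Synonymous: 1 of 5.

1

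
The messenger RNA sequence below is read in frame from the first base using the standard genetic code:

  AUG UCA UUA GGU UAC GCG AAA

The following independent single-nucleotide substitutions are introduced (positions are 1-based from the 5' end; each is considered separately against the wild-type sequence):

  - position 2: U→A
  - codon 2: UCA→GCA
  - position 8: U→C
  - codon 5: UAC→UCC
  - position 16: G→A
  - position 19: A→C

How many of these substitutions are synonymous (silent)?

Codon 1: AUG (Met) → AAG (Lys) — missense.
Codon 2: UCA (Ser) → GCA (Ala) — missense.
Codon 3: UUA (Leu) → UCA (Ser) — missense.
Codon 5: UAC (Tyr) → UCC (Ser) — missense.
Codon 6: GCG (Ala) → ACG (Thr) — missense.
Codon 7: AAA (Lys) → CAA (Gln) — missense.
Synonymous: 0 of 6.

0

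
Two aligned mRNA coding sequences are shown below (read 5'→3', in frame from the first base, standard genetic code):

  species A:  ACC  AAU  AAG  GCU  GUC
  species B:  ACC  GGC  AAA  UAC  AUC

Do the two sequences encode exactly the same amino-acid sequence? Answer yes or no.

no

Codon 1: ACC Thr / ACC Thr — identical.
Codon 2: AAU Asn / GGC Gly — nonsynonymous.
Codon 3: AAG Lys / AAA Lys — synonymous.
Codon 4: GCU Ala / UAC Tyr — nonsynonymous.
Codon 5: GUC Val / AUC Ile — nonsynonymous.
Nonsynonymous differences: 3 → different protein.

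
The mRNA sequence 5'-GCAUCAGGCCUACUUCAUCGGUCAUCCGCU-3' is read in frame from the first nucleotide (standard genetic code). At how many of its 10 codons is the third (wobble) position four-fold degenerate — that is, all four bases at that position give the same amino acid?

9

Codon 1 GCA (Ala): third position 4-fold.
Codon 2 UCA (Ser): third position 4-fold.
Codon 3 GGC (Gly): third position 4-fold.
Codon 4 CUA (Leu): third position 4-fold.
Codon 5 CUU (Leu): third position 4-fold.
Codon 6 CAU (His): third position 2-fold.
Codon 7 CGG (Arg): third position 4-fold.
Codon 8 UCA (Ser): third position 4-fold.
Codon 9 UCC (Ser): third position 4-fold.
Codon 10 GCU (Ala): third position 4-fold.
Four-fold degenerate third positions: 9.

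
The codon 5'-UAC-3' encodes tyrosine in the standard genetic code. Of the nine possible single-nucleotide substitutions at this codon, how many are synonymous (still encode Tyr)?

Position 1: none → 0 synonymous.
Position 2: none → 0 synonymous.
Position 3: UAU → 1 synonymous.
Total: 0 + 0 + 1 = 1.

1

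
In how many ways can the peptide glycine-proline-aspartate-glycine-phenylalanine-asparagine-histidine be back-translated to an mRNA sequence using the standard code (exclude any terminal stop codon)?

Gly: 4 codons.
Pro: 4 codons.
Asp: 2 codons.
Gly: 4 codons.
Phe: 2 codons.
Asn: 2 codons.
His: 2 codons.
4 × 4 × 2 × 4 × 2 × 2 × 2 = 1024.

1024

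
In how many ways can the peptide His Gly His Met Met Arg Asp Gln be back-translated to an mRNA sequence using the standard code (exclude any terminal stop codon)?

384

His: 2 codons.
Gly: 4 codons.
His: 2 codons.
Met: 1 codon.
Met: 1 codon.
Arg: 6 codons.
Asp: 2 codons.
Gln: 2 codons.
2 × 4 × 2 × 1 × 1 × 6 × 2 × 2 = 384.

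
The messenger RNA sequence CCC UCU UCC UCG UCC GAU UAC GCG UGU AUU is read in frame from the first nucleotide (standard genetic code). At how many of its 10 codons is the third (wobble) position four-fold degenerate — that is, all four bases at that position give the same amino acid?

Codon 1 CCC (Pro): third position 4-fold.
Codon 2 UCU (Ser): third position 4-fold.
Codon 3 UCC (Ser): third position 4-fold.
Codon 4 UCG (Ser): third position 4-fold.
Codon 5 UCC (Ser): third position 4-fold.
Codon 6 GAU (Asp): third position 2-fold.
Codon 7 UAC (Tyr): third position 2-fold.
Codon 8 GCG (Ala): third position 4-fold.
Codon 9 UGU (Cys): third position 2-fold.
Codon 10 AUU (Ile): third position 3-fold.
Four-fold degenerate third positions: 6.

6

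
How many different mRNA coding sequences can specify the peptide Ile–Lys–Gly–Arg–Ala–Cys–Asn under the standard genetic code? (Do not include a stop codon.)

Ile: 3 codons.
Lys: 2 codons.
Gly: 4 codons.
Arg: 6 codons.
Ala: 4 codons.
Cys: 2 codons.
Asn: 2 codons.
3 × 2 × 4 × 6 × 4 × 2 × 2 = 2304.

2304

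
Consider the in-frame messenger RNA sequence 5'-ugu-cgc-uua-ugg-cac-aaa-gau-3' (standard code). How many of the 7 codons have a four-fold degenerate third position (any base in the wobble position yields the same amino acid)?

Codon 1 UGU (Cys): third position 2-fold.
Codon 2 CGC (Arg): third position 4-fold.
Codon 3 UUA (Leu): third position 2-fold.
Codon 4 UGG (Trp): third position 1-fold.
Codon 5 CAC (His): third position 2-fold.
Codon 6 AAA (Lys): third position 2-fold.
Codon 7 GAU (Asp): third position 2-fold.
Four-fold degenerate third positions: 1.

1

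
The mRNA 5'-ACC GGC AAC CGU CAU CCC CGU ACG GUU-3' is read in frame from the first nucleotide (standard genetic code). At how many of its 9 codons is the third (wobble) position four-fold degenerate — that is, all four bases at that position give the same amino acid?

Codon 1 ACC (Thr): third position 4-fold.
Codon 2 GGC (Gly): third position 4-fold.
Codon 3 AAC (Asn): third position 2-fold.
Codon 4 CGU (Arg): third position 4-fold.
Codon 5 CAU (His): third position 2-fold.
Codon 6 CCC (Pro): third position 4-fold.
Codon 7 CGU (Arg): third position 4-fold.
Codon 8 ACG (Thr): third position 4-fold.
Codon 9 GUU (Val): third position 4-fold.
Four-fold degenerate third positions: 7.

7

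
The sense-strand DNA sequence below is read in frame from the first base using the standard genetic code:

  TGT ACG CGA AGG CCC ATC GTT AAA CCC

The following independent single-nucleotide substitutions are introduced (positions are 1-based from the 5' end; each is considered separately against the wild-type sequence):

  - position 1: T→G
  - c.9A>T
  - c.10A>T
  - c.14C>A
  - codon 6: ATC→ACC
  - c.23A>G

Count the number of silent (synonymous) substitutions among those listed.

Codon 1: TGT (Cys) → GGT (Gly) — missense.
Codon 3: CGA (Arg) → CGT (Arg) — synonymous.
Codon 4: AGG (Arg) → TGG (Trp) — missense.
Codon 5: CCC (Pro) → CAC (His) — missense.
Codon 6: ATC (Ile) → ACC (Thr) — missense.
Codon 8: AAA (Lys) → AGA (Arg) — missense.
Synonymous: 1 of 6.

1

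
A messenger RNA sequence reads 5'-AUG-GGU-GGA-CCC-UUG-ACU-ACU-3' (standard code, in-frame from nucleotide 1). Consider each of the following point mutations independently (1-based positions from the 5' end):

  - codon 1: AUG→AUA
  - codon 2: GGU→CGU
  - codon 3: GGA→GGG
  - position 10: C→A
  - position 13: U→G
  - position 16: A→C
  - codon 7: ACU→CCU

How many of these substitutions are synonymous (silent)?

1

Codon 1: AUG (Met) → AUA (Ile) — missense.
Codon 2: GGU (Gly) → CGU (Arg) — missense.
Codon 3: GGA (Gly) → GGG (Gly) — synonymous.
Codon 4: CCC (Pro) → ACC (Thr) — missense.
Codon 5: UUG (Leu) → GUG (Val) — missense.
Codon 6: ACU (Thr) → CCU (Pro) — missense.
Codon 7: ACU (Thr) → CCU (Pro) — missense.
Synonymous: 1 of 7.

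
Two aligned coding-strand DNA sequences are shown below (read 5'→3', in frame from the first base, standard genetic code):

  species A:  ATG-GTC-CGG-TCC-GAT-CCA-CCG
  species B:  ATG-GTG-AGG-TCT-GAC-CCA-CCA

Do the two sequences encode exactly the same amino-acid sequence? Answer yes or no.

Codon 1: ATG Met / ATG Met — identical.
Codon 2: GTC Val / GTG Val — synonymous.
Codon 3: CGG Arg / AGG Arg — synonymous.
Codon 4: TCC Ser / TCT Ser — synonymous.
Codon 5: GAT Asp / GAC Asp — synonymous.
Codon 6: CCA Pro / CCA Pro — identical.
Codon 7: CCG Pro / CCA Pro — synonymous.
Nonsynonymous differences: 0 → same protein.

yes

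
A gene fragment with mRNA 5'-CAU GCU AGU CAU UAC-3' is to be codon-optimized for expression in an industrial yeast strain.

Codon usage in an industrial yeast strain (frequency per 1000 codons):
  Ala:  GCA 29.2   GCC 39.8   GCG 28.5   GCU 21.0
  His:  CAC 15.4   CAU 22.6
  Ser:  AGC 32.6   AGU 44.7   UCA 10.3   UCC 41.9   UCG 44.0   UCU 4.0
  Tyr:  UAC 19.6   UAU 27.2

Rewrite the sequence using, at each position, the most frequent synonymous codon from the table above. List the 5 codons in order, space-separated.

CAU GCC AGU CAU UAU

Codon 1 (His): best is CAU at 22.6.
Codon 2 (Ala): best is GCC at 39.8.
Codon 3 (Ser): best is AGU at 44.7.
Codon 4 (His): best is CAU at 22.6.
Codon 5 (Tyr): best is UAU at 27.2.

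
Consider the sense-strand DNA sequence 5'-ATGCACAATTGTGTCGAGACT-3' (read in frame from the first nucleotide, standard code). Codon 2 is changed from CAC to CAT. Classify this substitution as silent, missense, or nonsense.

Position 6 falls in codon 2: CAC → His.
After the substitution the codon is CAT → His.
Both encode His, so the change is synonymous.

silent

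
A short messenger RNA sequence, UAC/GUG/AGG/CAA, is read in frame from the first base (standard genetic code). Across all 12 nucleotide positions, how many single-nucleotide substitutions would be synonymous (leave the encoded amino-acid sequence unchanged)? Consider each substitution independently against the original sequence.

Codon 1 (UAC, Tyr): 1 synonymous substitution.
Codon 2 (GUG, Val): 3 synonymous substitutions.
Codon 3 (AGG, Arg): 2 synonymous substitutions.
Codon 4 (CAA, Gln): 1 synonymous substitution.
Total: 1 + 3 + 2 + 1 = 7.

7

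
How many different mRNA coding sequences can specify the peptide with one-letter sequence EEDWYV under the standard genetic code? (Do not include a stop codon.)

Glu: 2 codons.
Glu: 2 codons.
Asp: 2 codons.
Trp: 1 codon.
Tyr: 2 codons.
Val: 4 codons.
2 × 2 × 2 × 1 × 2 × 4 = 64.

64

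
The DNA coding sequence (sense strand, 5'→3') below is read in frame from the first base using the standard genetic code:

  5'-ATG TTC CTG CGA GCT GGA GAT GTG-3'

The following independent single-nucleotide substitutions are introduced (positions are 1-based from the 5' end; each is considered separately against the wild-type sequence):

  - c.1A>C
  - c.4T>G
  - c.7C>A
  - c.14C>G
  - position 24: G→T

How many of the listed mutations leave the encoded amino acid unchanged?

1

Codon 1: ATG (Met) → CTG (Leu) — missense.
Codon 2: TTC (Phe) → GTC (Val) — missense.
Codon 3: CTG (Leu) → ATG (Met) — missense.
Codon 5: GCT (Ala) → GGT (Gly) — missense.
Codon 8: GTG (Val) → GTT (Val) — synonymous.
Synonymous: 1 of 5.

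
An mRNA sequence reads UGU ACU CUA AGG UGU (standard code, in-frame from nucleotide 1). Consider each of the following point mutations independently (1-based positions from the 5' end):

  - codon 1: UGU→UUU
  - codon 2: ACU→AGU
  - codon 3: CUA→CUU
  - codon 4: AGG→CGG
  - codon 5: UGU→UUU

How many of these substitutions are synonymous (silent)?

2

Codon 1: UGU (Cys) → UUU (Phe) — missense.
Codon 2: ACU (Thr) → AGU (Ser) — missense.
Codon 3: CUA (Leu) → CUU (Leu) — synonymous.
Codon 4: AGG (Arg) → CGG (Arg) — synonymous.
Codon 5: UGU (Cys) → UUU (Phe) — missense.
Synonymous: 2 of 5.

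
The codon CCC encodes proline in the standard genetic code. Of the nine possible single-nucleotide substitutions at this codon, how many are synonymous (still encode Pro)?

Position 1: none → 0 synonymous.
Position 2: none → 0 synonymous.
Position 3: CCU, CCA, CCG → 3 synonymous.
Total: 0 + 0 + 3 = 3.

3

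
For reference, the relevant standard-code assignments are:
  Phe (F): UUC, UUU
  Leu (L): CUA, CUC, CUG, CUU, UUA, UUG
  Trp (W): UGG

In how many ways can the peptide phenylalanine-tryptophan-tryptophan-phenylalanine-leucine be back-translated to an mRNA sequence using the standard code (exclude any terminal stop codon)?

Phe: 2 codons.
Trp: 1 codon.
Trp: 1 codon.
Phe: 2 codons.
Leu: 6 codons.
2 × 1 × 1 × 2 × 6 = 24.

24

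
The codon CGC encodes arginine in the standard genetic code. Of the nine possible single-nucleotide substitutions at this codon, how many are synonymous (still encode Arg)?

Position 1: none → 0 synonymous.
Position 2: none → 0 synonymous.
Position 3: CGT, CGA, CGG → 3 synonymous.
Total: 0 + 0 + 3 = 3.

3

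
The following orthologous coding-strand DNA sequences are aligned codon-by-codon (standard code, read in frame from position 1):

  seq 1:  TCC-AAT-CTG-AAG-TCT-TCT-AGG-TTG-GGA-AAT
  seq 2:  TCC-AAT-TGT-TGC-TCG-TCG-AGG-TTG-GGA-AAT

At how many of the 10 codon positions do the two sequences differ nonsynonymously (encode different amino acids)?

Codon 1: TCC Ser / TCC Ser — identical.
Codon 2: AAT Asn / AAT Asn — identical.
Codon 3: CTG Leu / TGT Cys — nonsynonymous.
Codon 4: AAG Lys / TGC Cys — nonsynonymous.
Codon 5: TCT Ser / TCG Ser — synonymous.
Codon 6: TCT Ser / TCG Ser — synonymous.
Codon 7: AGG Arg / AGG Arg — identical.
Codon 8: TTG Leu / TTG Leu — identical.
Codon 9: GGA Gly / GGA Gly — identical.
Codon 10: AAT Asn / AAT Asn — identical.
Nonsynonymous differences: 2.

2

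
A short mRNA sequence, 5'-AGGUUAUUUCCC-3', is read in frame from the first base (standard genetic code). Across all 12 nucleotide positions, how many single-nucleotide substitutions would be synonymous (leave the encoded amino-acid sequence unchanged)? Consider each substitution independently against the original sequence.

8

Codon 1 (AGG, Arg): 2 synonymous substitutions.
Codon 2 (UUA, Leu): 2 synonymous substitutions.
Codon 3 (UUU, Phe): 1 synonymous substitution.
Codon 4 (CCC, Pro): 3 synonymous substitutions.
Total: 2 + 2 + 1 + 3 = 8.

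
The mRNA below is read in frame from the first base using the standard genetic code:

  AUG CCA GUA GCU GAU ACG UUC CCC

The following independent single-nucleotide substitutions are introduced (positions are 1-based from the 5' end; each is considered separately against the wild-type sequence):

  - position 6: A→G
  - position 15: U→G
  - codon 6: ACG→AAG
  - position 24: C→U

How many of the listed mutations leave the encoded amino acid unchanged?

2

Codon 2: CCA (Pro) → CCG (Pro) — synonymous.
Codon 5: GAU (Asp) → GAG (Glu) — missense.
Codon 6: ACG (Thr) → AAG (Lys) — missense.
Codon 8: CCC (Pro) → CCU (Pro) — synonymous.
Synonymous: 2 of 4.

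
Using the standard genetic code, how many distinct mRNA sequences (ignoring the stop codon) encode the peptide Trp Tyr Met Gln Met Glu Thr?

32

Trp: 1 codon.
Tyr: 2 codons.
Met: 1 codon.
Gln: 2 codons.
Met: 1 codon.
Glu: 2 codons.
Thr: 4 codons.
1 × 2 × 1 × 2 × 1 × 2 × 4 = 32.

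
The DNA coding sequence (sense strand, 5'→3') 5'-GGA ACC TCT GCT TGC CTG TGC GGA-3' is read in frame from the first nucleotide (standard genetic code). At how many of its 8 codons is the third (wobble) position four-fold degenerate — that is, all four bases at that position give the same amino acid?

Codon 1 GGA (Gly): third position 4-fold.
Codon 2 ACC (Thr): third position 4-fold.
Codon 3 TCT (Ser): third position 4-fold.
Codon 4 GCT (Ala): third position 4-fold.
Codon 5 TGC (Cys): third position 2-fold.
Codon 6 CTG (Leu): third position 4-fold.
Codon 7 TGC (Cys): third position 2-fold.
Codon 8 GGA (Gly): third position 4-fold.
Four-fold degenerate third positions: 6.

6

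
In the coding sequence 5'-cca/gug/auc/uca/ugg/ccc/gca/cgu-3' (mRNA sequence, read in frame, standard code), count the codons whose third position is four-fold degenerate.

Codon 1 CCA (Pro): third position 4-fold.
Codon 2 GUG (Val): third position 4-fold.
Codon 3 AUC (Ile): third position 3-fold.
Codon 4 UCA (Ser): third position 4-fold.
Codon 5 UGG (Trp): third position 1-fold.
Codon 6 CCC (Pro): third position 4-fold.
Codon 7 GCA (Ala): third position 4-fold.
Codon 8 CGU (Arg): third position 4-fold.
Four-fold degenerate third positions: 6.

6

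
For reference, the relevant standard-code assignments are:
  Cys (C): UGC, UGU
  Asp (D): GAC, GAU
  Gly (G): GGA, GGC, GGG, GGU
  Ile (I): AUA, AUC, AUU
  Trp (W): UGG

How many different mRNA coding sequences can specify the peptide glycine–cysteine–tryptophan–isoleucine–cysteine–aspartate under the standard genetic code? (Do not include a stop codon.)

96

Gly: 4 codons.
Cys: 2 codons.
Trp: 1 codon.
Ile: 3 codons.
Cys: 2 codons.
Asp: 2 codons.
4 × 2 × 1 × 3 × 2 × 2 = 96.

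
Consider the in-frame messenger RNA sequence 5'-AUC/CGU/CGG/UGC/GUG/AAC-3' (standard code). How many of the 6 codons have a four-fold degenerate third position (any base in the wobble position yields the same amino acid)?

Codon 1 AUC (Ile): third position 3-fold.
Codon 2 CGU (Arg): third position 4-fold.
Codon 3 CGG (Arg): third position 4-fold.
Codon 4 UGC (Cys): third position 2-fold.
Codon 5 GUG (Val): third position 4-fold.
Codon 6 AAC (Asn): third position 2-fold.
Four-fold degenerate third positions: 3.

3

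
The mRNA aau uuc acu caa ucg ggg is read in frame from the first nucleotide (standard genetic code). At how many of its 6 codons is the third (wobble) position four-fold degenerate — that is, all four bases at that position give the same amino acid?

3

Codon 1 AAU (Asn): third position 2-fold.
Codon 2 UUC (Phe): third position 2-fold.
Codon 3 ACU (Thr): third position 4-fold.
Codon 4 CAA (Gln): third position 2-fold.
Codon 5 UCG (Ser): third position 4-fold.
Codon 6 GGG (Gly): third position 4-fold.
Four-fold degenerate third positions: 3.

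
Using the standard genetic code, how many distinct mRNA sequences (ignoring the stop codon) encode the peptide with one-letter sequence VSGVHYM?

1536

Val: 4 codons.
Ser: 6 codons.
Gly: 4 codons.
Val: 4 codons.
His: 2 codons.
Tyr: 2 codons.
Met: 1 codon.
4 × 6 × 4 × 4 × 2 × 2 × 1 = 1536.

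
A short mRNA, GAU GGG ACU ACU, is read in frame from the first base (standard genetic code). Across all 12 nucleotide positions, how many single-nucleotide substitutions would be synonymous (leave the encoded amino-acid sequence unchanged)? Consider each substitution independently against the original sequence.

Codon 1 (GAU, Asp): 1 synonymous substitution.
Codon 2 (GGG, Gly): 3 synonymous substitutions.
Codon 3 (ACU, Thr): 3 synonymous substitutions.
Codon 4 (ACU, Thr): 3 synonymous substitutions.
Total: 1 + 3 + 3 + 3 = 10.

10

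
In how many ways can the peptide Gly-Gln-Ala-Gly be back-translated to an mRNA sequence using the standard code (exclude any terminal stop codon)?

Gly: 4 codons.
Gln: 2 codons.
Ala: 4 codons.
Gly: 4 codons.
4 × 2 × 4 × 4 = 128.

128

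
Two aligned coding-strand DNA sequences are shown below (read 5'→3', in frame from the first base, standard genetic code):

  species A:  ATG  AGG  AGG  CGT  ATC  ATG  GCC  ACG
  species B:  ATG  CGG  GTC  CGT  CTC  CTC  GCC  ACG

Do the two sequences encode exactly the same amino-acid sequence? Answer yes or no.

no

Codon 1: ATG Met / ATG Met — identical.
Codon 2: AGG Arg / CGG Arg — synonymous.
Codon 3: AGG Arg / GTC Val — nonsynonymous.
Codon 4: CGT Arg / CGT Arg — identical.
Codon 5: ATC Ile / CTC Leu — nonsynonymous.
Codon 6: ATG Met / CTC Leu — nonsynonymous.
Codon 7: GCC Ala / GCC Ala — identical.
Codon 8: ACG Thr / ACG Thr — identical.
Nonsynonymous differences: 3 → different protein.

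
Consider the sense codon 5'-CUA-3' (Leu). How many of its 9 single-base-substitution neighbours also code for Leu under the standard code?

Position 1: UUA → 1 synonymous.
Position 2: none → 0 synonymous.
Position 3: CUU, CUC, CUG → 3 synonymous.
Total: 1 + 0 + 3 = 4.

4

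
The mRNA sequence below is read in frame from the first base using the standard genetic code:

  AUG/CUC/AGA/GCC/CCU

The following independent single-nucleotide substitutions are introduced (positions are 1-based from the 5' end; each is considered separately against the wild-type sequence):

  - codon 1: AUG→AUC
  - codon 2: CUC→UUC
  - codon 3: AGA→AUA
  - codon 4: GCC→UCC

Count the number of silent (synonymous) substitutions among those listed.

0

Codon 1: AUG (Met) → AUC (Ile) — missense.
Codon 2: CUC (Leu) → UUC (Phe) — missense.
Codon 3: AGA (Arg) → AUA (Ile) — missense.
Codon 4: GCC (Ala) → UCC (Ser) — missense.
Synonymous: 0 of 4.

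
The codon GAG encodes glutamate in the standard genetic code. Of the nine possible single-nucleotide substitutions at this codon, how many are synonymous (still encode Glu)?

Position 1: none → 0 synonymous.
Position 2: none → 0 synonymous.
Position 3: GAA → 1 synonymous.
Total: 0 + 0 + 1 = 1.

1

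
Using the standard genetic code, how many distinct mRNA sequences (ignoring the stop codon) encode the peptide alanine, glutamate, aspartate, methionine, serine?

96

Ala: 4 codons.
Glu: 2 codons.
Asp: 2 codons.
Met: 1 codon.
Ser: 6 codons.
4 × 2 × 2 × 1 × 6 = 96.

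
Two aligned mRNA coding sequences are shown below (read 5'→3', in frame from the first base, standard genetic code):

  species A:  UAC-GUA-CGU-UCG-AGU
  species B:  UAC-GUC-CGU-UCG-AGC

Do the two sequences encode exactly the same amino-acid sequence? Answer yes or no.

Codon 1: UAC Tyr / UAC Tyr — identical.
Codon 2: GUA Val / GUC Val — synonymous.
Codon 3: CGU Arg / CGU Arg — identical.
Codon 4: UCG Ser / UCG Ser — identical.
Codon 5: AGU Ser / AGC Ser — synonymous.
Nonsynonymous differences: 0 → same protein.

yes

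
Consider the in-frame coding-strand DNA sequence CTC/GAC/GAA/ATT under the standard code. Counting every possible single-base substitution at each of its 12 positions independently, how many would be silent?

Codon 1 (CTC, Leu): 3 synonymous substitutions.
Codon 2 (GAC, Asp): 1 synonymous substitution.
Codon 3 (GAA, Glu): 1 synonymous substitution.
Codon 4 (ATT, Ile): 2 synonymous substitutions.
Total: 3 + 1 + 1 + 2 = 7.

7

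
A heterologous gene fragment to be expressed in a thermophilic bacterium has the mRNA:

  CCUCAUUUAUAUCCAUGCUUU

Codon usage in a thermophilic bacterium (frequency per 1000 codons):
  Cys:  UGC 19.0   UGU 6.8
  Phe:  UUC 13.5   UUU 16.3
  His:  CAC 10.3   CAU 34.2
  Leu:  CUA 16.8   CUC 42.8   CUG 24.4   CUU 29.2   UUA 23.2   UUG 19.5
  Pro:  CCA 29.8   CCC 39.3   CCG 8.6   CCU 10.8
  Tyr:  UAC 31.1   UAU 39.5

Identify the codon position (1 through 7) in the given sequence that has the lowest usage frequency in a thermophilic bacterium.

1

Codon 1 CCU (Pro): 10.8 per 1000.
Codon 2 CAU (His): 34.2 per 1000.
Codon 3 UUA (Leu): 23.2 per 1000.
Codon 4 UAU (Tyr): 39.5 per 1000.
Codon 5 CCA (Pro): 29.8 per 1000.
Codon 6 UGC (Cys): 19.0 per 1000.
Codon 7 UUU (Phe): 16.3 per 1000.
Lowest frequency is 10.8 at codon 1.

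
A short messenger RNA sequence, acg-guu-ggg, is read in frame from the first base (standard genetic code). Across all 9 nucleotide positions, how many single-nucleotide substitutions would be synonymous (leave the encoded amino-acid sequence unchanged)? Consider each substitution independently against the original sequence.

9

Codon 1 (ACG, Thr): 3 synonymous substitutions.
Codon 2 (GUU, Val): 3 synonymous substitutions.
Codon 3 (GGG, Gly): 3 synonymous substitutions.
Total: 3 + 3 + 3 = 9.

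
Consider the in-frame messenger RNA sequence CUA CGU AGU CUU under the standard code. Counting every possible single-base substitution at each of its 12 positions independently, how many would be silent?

11

Codon 1 (CUA, Leu): 4 synonymous substitutions.
Codon 2 (CGU, Arg): 3 synonymous substitutions.
Codon 3 (AGU, Ser): 1 synonymous substitution.
Codon 4 (CUU, Leu): 3 synonymous substitutions.
Total: 4 + 3 + 1 + 3 = 11.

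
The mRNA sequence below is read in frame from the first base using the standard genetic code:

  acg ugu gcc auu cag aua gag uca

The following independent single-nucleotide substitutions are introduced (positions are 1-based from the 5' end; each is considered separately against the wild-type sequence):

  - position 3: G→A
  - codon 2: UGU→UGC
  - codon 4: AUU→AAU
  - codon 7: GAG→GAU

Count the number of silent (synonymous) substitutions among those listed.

Codon 1: ACG (Thr) → ACA (Thr) — synonymous.
Codon 2: UGU (Cys) → UGC (Cys) — synonymous.
Codon 4: AUU (Ile) → AAU (Asn) — missense.
Codon 7: GAG (Glu) → GAU (Asp) — missense.
Synonymous: 2 of 4.

2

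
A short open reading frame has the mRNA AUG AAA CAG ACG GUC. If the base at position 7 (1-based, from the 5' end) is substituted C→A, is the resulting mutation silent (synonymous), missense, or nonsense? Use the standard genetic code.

missense

Position 7 falls in codon 3: CAG → Gln.
After the substitution the codon is AAG → Lys.
Gln ≠ Lys, so this is a missense mutation.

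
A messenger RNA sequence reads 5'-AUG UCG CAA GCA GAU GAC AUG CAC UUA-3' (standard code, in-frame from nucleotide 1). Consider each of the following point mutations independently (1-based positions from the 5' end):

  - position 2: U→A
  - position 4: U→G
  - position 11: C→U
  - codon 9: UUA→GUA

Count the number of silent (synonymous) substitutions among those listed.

Codon 1: AUG (Met) → AAG (Lys) — missense.
Codon 2: UCG (Ser) → GCG (Ala) — missense.
Codon 4: GCA (Ala) → GUA (Val) — missense.
Codon 9: UUA (Leu) → GUA (Val) — missense.
Synonymous: 0 of 4.

0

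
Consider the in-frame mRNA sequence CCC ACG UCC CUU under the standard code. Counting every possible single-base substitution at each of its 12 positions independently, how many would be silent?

Codon 1 (CCC, Pro): 3 synonymous substitutions.
Codon 2 (ACG, Thr): 3 synonymous substitutions.
Codon 3 (UCC, Ser): 3 synonymous substitutions.
Codon 4 (CUU, Leu): 3 synonymous substitutions.
Total: 3 + 3 + 3 + 3 = 12.

12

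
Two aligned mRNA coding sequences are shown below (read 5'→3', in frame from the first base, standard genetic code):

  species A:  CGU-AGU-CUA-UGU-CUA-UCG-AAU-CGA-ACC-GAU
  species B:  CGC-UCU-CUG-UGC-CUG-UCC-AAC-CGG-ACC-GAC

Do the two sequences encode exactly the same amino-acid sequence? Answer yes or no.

yes

Codon 1: CGU Arg / CGC Arg — synonymous.
Codon 2: AGU Ser / UCU Ser — synonymous.
Codon 3: CUA Leu / CUG Leu — synonymous.
Codon 4: UGU Cys / UGC Cys — synonymous.
Codon 5: CUA Leu / CUG Leu — synonymous.
Codon 6: UCG Ser / UCC Ser — synonymous.
Codon 7: AAU Asn / AAC Asn — synonymous.
Codon 8: CGA Arg / CGG Arg — synonymous.
Codon 9: ACC Thr / ACC Thr — identical.
Codon 10: GAU Asp / GAC Asp — synonymous.
Nonsynonymous differences: 0 → same protein.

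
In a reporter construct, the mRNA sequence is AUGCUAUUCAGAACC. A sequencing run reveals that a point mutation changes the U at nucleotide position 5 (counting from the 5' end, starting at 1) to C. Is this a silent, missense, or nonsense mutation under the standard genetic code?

missense

Position 5 falls in codon 2: CUA → Leu.
After the substitution the codon is CCA → Pro.
Leu ≠ Pro, so this is a missense mutation.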